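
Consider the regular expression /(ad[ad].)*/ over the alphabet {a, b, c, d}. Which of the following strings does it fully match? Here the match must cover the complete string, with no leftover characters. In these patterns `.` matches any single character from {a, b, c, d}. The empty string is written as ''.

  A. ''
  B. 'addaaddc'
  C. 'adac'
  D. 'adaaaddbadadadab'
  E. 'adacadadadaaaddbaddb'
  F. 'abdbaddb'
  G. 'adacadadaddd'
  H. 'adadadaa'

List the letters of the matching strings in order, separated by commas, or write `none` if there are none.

A, B, C, D, E, G, H

A → match
B → match
C → match
D → match
E → match
F → no match
G → match
H → match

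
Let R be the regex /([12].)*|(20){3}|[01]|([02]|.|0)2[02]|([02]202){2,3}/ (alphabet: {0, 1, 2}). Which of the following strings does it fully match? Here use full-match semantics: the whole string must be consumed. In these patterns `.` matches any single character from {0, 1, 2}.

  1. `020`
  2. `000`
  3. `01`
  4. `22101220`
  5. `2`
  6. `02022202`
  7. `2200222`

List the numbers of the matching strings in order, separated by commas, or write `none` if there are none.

1, 4, 6

1 → match
2 → no match
3 → no match
4 → match
5 → no match
6 → match
7 → no match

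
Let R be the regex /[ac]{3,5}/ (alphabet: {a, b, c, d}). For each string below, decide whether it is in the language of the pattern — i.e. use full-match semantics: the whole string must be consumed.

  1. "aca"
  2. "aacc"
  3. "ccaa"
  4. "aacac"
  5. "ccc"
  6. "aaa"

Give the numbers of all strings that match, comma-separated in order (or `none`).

1, 2, 3, 4, 5, 6

1. "aca" → match
2. "aacc" → match
3. "ccaa" → match
4. "aacac" → match
5. "ccc" → match
6. "aaa" → match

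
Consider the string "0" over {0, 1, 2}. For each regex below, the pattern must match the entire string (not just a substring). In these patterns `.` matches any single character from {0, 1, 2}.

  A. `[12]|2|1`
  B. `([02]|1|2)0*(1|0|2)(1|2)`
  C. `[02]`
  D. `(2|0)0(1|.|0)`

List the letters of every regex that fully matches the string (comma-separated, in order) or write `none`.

C

A → no match
B → no match
C → match
D → no match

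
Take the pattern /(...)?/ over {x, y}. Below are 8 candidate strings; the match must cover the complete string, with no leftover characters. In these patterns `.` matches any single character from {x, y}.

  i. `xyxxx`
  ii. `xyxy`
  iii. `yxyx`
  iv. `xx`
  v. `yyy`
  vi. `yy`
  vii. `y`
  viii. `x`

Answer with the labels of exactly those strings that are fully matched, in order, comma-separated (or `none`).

v

i → no match
ii → no match
iii → no match
iv → no match
v → match
vi → no match
vii → no match
viii → no match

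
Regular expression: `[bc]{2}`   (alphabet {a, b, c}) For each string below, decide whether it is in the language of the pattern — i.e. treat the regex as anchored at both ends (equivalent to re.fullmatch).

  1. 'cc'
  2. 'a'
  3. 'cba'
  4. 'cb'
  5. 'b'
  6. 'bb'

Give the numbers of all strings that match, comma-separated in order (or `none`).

1 → match
2 → no match
3 → no match
4 → match
5 → no match
6 → match

1, 4, 6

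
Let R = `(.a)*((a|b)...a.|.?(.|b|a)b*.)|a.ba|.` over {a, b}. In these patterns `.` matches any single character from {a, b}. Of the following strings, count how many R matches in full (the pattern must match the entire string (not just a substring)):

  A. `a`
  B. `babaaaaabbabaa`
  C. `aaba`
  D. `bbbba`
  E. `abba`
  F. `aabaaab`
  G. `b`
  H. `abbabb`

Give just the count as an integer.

7

A → match
B → match
C → match
D → match
E → match
F → match
G → match
H → no match
Total matched: 7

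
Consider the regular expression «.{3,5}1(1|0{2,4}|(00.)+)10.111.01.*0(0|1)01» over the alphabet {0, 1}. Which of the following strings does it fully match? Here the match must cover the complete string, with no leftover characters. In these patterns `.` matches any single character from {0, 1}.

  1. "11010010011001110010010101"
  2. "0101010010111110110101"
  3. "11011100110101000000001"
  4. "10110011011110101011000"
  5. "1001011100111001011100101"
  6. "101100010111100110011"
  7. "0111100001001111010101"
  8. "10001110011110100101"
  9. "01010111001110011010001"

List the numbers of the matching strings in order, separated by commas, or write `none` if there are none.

1 → match
2 → match
3 → no match
4 → no match — must end with "01"
5 → match
6 → no match — must end with "01"
7 → match
8 → match
9 → match

1, 2, 5, 7, 8, 9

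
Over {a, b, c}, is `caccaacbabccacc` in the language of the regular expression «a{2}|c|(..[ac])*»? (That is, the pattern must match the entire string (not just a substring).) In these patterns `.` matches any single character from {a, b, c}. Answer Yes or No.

Yes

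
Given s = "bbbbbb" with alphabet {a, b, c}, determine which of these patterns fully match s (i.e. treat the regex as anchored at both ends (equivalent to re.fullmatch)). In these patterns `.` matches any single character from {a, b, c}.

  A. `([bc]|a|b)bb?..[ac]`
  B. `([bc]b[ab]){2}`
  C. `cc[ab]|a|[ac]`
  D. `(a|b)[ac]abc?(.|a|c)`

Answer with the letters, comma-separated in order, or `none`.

A → no match
B → match
C → no match
D → no match

B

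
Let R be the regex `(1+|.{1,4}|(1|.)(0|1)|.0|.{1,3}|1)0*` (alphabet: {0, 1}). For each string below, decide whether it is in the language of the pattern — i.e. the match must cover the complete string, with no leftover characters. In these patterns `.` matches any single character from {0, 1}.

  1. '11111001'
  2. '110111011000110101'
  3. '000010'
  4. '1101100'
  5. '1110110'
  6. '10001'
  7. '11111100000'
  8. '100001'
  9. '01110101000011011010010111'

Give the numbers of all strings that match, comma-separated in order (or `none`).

7

1 → no match
2 → no match
3 → no match
4 → no match
5 → no match
6 → no match
7 → match
8 → no match
9 → no match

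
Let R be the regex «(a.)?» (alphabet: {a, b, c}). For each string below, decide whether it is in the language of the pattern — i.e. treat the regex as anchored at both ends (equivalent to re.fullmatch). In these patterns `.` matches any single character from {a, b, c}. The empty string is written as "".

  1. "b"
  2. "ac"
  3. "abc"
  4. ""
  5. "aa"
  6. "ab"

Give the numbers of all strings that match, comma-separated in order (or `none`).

2, 4, 5, 6

1 → no match
2 → match
3 → no match
4 → match
5 → match
6 → match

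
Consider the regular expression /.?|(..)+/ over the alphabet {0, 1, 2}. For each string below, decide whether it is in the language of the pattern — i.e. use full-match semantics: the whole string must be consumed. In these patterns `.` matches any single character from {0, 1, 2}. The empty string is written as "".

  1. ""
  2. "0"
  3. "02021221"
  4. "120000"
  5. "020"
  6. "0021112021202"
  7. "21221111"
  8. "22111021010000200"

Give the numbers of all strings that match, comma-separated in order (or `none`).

1 → match
2 → match
3 → match
4 → match
5 → no match
6 → no match
7 → match
8 → no match

1, 2, 3, 4, 7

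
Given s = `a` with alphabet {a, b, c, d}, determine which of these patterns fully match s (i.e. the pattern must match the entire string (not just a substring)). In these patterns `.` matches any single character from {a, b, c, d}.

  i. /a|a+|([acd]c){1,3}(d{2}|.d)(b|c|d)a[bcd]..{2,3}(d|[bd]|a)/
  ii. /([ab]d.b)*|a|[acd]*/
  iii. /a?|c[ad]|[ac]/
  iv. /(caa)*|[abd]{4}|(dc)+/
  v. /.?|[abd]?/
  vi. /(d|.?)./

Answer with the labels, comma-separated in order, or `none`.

i, ii, iii, v, vi

i → match
ii → match
iii → match
iv → no match
v → match
vi → match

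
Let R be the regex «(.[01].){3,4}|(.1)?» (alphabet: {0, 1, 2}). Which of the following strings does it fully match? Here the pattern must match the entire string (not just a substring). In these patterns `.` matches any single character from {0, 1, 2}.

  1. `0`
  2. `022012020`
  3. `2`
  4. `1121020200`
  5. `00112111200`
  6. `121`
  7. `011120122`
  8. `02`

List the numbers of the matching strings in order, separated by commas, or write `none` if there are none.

1 → no match
2 → no match
3 → no match
4 → no match
5 → no match
6 → no match
7 → no match
8 → no match

none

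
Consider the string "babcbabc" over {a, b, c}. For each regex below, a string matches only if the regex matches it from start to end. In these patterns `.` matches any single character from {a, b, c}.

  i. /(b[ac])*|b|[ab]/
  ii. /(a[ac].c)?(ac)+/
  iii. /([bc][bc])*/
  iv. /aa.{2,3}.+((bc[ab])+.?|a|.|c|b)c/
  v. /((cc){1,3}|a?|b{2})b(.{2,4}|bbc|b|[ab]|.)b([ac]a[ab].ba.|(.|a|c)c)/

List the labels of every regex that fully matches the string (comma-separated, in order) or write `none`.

i → match
ii → no match — must end with "ac"
iii → no match
iv → no match — must start with "aa"
v → no match

i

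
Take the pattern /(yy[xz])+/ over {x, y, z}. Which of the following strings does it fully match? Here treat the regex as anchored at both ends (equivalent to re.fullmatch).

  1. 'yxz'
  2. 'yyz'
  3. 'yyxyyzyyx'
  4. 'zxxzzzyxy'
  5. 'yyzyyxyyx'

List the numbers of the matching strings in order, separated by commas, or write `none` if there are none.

2, 3, 5

1 → no match — must start with 'yy'
2 → match
3 → match
4 → no match — must start with 'yy'
5 → match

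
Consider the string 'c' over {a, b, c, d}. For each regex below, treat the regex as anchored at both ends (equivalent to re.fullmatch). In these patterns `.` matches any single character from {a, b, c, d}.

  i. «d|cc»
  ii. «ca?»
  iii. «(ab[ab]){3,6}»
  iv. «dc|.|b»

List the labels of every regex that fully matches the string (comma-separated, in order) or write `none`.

ii, iv

i → no match
ii → match
iii → no match — must start with 'ab'
iv → match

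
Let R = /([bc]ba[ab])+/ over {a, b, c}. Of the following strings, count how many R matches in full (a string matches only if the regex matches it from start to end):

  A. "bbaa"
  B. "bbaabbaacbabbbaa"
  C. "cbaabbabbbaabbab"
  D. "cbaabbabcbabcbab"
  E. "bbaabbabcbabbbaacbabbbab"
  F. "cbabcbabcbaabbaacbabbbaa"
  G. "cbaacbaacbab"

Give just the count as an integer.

7

A → match
B → match
C → match
D → match
E → match
F → match
G → match
Total matched: 7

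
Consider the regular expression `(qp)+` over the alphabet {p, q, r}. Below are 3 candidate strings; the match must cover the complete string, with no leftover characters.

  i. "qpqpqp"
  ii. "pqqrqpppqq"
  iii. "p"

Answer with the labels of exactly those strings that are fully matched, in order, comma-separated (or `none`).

i

i. "qpqpqp" → match
ii. "pqqrqpppqq" → no match — must start with "qp"
iii. "p" → no match — must start with "qp"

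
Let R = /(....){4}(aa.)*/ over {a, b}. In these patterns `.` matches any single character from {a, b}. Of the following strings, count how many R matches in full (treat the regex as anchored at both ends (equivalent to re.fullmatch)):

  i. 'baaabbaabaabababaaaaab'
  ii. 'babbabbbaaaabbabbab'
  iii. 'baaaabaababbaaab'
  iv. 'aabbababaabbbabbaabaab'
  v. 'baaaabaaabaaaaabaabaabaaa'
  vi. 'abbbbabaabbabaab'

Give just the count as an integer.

i → match
ii → no match
iii → match
iv → match
v → match
vi → match
Total matched: 5

5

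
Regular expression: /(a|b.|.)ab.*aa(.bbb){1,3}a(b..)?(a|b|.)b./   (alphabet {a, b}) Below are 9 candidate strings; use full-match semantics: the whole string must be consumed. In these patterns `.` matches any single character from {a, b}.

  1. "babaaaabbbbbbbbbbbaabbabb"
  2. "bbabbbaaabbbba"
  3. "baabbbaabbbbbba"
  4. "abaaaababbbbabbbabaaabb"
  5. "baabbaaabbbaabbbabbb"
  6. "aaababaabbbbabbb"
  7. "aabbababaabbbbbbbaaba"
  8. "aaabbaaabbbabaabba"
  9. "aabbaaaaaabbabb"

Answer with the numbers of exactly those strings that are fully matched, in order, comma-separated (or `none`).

1 → no match
2 → no match
3 → no match
4 → no match
5 → no match
6 → no match
7 → no match
8 → no match
9 → no match

none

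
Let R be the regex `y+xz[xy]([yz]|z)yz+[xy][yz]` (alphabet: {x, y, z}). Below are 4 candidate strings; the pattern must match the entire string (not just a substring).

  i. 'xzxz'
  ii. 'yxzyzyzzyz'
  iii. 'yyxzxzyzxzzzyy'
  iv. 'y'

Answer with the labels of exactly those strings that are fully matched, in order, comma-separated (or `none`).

i → no match — must start with 'y'
ii → match
iii → no match
iv → no match

ii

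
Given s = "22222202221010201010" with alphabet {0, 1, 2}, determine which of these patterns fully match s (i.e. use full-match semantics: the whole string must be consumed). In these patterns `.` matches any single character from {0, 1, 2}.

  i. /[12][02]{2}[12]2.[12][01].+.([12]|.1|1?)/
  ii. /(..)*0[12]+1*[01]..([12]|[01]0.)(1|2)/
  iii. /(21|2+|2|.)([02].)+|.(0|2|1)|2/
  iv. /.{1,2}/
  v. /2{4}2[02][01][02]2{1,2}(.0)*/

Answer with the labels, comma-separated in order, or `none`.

i → no match
ii → no match
iii → no match
iv → no match
v → match

v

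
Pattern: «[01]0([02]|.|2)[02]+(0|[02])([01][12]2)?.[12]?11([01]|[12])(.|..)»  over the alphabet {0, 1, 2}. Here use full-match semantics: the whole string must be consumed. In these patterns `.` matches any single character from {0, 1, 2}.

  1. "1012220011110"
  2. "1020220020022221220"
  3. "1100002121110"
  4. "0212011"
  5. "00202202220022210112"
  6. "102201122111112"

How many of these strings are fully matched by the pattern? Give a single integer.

1 → match
2 → no match
3 → no match
4. "0212011" → no match
5 → no match
6 → match
Total matched: 2

2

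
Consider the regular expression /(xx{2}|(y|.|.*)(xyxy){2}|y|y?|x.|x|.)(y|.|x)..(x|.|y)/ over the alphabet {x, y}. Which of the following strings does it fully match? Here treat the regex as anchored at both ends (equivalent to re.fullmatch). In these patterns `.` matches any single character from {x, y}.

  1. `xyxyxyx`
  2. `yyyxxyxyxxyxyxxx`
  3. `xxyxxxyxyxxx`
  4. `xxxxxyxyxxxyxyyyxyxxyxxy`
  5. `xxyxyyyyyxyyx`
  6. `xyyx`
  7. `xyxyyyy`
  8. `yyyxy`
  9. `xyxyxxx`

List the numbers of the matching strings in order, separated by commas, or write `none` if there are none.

6, 8

1 → no match
2 → no match
3 → no match
4 → no match
5 → no match
6 → match
7 → no match
8 → match
9 → no match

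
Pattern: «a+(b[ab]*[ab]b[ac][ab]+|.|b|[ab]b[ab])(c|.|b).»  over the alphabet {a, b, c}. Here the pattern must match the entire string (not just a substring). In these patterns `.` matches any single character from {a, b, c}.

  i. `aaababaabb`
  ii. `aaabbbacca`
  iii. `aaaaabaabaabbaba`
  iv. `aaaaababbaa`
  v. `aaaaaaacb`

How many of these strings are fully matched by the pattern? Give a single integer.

3

i → match
ii → no match
iii → match
iv → no match
v → match
Total matched: 3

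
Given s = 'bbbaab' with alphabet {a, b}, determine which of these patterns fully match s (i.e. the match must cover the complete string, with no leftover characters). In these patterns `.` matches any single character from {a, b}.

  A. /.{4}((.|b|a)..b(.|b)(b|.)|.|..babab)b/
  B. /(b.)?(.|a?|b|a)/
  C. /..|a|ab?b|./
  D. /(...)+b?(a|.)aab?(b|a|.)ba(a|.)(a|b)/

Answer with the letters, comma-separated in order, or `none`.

A → match
B → no match
C → no match
D → no match

A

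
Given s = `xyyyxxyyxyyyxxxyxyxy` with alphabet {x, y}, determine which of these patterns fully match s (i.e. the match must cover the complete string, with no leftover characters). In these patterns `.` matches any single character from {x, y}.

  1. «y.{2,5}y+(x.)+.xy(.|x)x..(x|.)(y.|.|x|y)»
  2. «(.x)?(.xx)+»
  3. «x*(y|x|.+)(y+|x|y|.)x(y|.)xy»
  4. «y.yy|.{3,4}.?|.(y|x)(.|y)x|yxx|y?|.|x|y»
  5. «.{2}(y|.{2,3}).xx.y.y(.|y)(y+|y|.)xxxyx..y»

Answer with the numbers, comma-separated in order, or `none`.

3, 5

1 → no match — must start with `y`
2 → no match — must end with `xx`
3 → match
4 → no match
5 → match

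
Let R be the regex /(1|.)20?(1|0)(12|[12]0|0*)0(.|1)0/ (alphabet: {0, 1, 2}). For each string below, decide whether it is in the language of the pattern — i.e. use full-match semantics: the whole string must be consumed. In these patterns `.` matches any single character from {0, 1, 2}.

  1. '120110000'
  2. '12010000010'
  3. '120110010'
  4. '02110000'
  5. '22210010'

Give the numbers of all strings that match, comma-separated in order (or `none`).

1, 2, 3, 4

1 → match
2 → match
3 → match
4 → match
5 → no match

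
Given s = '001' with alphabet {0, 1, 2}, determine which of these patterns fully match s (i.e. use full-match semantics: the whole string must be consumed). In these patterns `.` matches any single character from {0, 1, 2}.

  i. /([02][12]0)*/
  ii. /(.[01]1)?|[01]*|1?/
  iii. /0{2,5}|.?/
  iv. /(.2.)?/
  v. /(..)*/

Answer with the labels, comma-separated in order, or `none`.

i → no match
ii → match
iii → no match
iv → no match
v → no match

ii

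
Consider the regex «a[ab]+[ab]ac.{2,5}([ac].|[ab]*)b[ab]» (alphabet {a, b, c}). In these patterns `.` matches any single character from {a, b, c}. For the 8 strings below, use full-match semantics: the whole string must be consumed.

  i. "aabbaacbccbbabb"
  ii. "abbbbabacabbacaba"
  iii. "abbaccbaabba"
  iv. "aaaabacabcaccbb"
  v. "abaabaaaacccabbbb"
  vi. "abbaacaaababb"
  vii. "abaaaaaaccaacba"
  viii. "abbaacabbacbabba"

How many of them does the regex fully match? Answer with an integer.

8

i → match
ii → match
iii → match
iv → match
v → match
vi → match
vii → match
viii → match
Total matched: 8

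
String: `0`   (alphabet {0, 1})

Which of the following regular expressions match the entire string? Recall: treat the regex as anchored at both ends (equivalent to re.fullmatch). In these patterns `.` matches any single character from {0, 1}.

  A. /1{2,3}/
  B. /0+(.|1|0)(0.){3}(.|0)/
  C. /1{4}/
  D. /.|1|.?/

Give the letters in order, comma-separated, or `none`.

A → no match — must start with `1`
B → no match
C → no match — must start with `1`
D → match

D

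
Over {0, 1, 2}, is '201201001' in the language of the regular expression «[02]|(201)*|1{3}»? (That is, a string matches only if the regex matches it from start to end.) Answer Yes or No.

No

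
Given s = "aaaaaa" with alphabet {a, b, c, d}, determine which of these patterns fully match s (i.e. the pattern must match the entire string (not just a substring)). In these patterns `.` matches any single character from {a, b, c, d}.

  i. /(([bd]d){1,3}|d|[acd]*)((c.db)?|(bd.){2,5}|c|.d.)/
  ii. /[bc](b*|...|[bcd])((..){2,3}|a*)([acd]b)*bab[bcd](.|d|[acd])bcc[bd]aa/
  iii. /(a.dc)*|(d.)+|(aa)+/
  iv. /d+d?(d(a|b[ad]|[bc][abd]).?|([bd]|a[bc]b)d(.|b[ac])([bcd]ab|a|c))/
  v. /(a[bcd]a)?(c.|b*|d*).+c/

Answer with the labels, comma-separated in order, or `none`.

i → match
ii → no match
iii → match
iv → no match — must start with "d"
v → no match — must end with "c"

i, iii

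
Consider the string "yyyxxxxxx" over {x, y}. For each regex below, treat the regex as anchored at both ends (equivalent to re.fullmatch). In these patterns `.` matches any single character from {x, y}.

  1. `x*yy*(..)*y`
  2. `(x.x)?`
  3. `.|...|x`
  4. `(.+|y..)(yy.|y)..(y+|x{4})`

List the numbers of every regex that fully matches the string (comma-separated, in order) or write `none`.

4

1 → no match — must end with "y"
2 → no match
3 → no match
4 → match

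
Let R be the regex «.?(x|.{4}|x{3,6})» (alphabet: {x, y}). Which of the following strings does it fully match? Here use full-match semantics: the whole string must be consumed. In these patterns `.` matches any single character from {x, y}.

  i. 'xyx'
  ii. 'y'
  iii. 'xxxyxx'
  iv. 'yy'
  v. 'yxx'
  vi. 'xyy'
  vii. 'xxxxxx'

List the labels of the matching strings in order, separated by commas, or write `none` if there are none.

vii

i → no match
ii → no match
iii → no match
iv → no match
v → no match
vi → no match
vii → match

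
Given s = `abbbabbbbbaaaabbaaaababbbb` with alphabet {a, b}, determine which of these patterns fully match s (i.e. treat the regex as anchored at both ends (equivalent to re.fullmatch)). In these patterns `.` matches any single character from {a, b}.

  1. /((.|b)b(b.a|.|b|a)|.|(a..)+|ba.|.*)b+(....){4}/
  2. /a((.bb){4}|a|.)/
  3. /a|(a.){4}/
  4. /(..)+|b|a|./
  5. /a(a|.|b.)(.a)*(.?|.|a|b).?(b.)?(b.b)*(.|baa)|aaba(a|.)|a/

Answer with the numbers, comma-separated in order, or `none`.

1 → match
2 → no match
3 → no match
4 → match
5 → no match

1, 4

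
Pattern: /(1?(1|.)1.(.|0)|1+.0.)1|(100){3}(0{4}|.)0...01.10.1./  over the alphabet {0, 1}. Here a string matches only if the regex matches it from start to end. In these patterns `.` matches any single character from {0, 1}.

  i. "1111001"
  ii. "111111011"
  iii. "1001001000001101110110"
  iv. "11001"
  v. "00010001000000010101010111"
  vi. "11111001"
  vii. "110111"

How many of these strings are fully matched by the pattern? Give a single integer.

i → match
ii → match
iii → match
iv → match
v → no match
vi → match
vii → no match
Total matched: 5

5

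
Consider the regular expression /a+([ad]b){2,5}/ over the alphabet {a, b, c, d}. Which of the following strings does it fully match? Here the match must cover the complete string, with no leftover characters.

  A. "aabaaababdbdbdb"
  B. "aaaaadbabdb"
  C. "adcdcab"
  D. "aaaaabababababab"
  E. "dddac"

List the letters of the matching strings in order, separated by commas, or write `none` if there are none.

A → no match
B. "aaaaadbabdb" → match
C. "adcdcab" → no match
D → no match
E. "dddac" → no match — must start with "a"

B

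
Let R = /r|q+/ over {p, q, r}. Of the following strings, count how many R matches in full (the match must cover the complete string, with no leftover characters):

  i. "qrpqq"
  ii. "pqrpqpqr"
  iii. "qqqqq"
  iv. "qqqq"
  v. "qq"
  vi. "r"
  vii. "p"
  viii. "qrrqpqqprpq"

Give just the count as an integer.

i → no match
ii → no match
iii → match
iv → match
v → match
vi → match
vii → no match
viii → no match
Total matched: 4

4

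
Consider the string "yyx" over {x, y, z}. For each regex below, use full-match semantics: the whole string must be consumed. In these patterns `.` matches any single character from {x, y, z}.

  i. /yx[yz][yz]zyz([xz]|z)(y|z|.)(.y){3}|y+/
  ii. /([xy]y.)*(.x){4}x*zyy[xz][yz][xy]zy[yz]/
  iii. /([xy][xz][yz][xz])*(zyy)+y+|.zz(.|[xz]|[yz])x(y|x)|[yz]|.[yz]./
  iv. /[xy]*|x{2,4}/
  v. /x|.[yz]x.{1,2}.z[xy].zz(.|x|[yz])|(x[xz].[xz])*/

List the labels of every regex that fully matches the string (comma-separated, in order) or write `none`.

i → no match — must end with "y"
ii → no match
iii → match
iv → match
v → no match

iii, iv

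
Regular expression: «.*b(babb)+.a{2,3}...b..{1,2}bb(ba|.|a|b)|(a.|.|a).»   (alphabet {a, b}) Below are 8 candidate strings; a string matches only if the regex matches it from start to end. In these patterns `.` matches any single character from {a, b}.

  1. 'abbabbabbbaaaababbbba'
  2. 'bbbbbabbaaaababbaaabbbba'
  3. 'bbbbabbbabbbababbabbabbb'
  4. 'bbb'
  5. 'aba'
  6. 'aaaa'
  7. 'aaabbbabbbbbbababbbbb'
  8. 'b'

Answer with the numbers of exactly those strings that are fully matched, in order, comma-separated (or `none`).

1 → no match
2 → no match
3 → no match
4 → no match
5 → match
6 → no match
7 → no match
8 → no match

5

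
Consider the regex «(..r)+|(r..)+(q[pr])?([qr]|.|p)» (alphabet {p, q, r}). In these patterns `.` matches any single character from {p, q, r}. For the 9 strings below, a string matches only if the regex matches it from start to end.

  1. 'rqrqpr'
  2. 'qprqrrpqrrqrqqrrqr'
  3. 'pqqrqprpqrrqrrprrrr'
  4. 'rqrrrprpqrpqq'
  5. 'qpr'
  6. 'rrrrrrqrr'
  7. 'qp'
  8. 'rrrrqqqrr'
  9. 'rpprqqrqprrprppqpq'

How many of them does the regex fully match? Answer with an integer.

1 → match
2 → match
3 → no match
4 → match
5 → match
6 → match
7 → no match
8 → match
9 → match
Total matched: 7

7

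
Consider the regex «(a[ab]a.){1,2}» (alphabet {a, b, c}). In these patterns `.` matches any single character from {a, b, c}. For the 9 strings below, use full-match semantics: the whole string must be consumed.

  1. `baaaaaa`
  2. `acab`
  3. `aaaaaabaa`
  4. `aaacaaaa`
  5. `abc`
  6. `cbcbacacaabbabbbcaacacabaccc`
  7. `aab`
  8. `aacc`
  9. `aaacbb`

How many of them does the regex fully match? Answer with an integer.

1 → no match — must start with `a`
2 → no match
3 → no match
4 → match
5 → no match
6 → no match — must start with `a`
7 → no match
8 → no match
9 → no match
Total matched: 1

1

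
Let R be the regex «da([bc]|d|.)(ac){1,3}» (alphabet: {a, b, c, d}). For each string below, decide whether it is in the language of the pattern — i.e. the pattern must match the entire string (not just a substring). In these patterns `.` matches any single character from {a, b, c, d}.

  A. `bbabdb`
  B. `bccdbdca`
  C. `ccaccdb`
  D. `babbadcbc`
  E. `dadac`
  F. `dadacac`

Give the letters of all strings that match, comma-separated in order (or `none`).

A. `bbabdb` → no match — must start with `da`
B. `bccdbdca` → no match — must start with `da`
C. `ccaccdb` → no match — must start with `da`
D. `babbadcbc` → no match — must start with `da`
E. `dadac` → match
F. `dadacac` → match

E, F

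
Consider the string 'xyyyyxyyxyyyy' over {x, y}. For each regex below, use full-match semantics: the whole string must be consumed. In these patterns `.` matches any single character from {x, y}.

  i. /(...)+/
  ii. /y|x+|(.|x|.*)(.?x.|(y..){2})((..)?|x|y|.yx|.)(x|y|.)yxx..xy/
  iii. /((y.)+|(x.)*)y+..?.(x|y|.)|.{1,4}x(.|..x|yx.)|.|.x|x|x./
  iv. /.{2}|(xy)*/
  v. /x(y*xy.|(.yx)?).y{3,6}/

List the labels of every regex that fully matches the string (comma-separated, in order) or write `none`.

i → no match
ii → no match
iii → no match
iv → no match
v → match

v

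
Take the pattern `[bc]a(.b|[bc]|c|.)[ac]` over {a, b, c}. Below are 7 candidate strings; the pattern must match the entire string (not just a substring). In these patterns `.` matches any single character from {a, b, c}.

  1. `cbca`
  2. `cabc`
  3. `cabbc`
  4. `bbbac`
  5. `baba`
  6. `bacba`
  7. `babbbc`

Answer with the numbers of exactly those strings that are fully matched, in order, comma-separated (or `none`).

1 → no match
2 → match
3 → match
4 → no match
5 → match
6 → match
7 → no match

2, 3, 5, 6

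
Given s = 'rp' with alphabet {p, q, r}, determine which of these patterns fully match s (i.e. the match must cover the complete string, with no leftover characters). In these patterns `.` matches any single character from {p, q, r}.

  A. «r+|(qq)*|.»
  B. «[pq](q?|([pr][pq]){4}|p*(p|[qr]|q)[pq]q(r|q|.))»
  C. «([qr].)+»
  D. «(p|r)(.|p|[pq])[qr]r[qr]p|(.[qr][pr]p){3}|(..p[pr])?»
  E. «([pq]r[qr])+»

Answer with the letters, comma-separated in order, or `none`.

C

A → no match
B → no match
C → match
D → no match
E → no match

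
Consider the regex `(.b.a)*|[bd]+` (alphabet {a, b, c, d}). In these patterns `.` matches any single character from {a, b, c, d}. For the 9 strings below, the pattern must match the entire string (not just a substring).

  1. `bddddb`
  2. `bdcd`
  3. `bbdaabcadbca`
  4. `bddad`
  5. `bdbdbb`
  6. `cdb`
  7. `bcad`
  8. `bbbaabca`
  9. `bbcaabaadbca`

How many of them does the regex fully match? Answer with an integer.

1 → match
2 → no match
3 → match
4 → no match
5 → match
6 → no match
7 → no match
8 → match
9 → match
Total matched: 5

5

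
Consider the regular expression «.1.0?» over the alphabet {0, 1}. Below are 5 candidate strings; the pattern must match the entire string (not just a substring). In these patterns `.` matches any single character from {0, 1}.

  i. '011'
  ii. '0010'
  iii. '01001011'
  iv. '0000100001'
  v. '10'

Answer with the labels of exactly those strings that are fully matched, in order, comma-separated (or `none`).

i

i → match
ii → no match
iii → no match
iv → no match
v → no match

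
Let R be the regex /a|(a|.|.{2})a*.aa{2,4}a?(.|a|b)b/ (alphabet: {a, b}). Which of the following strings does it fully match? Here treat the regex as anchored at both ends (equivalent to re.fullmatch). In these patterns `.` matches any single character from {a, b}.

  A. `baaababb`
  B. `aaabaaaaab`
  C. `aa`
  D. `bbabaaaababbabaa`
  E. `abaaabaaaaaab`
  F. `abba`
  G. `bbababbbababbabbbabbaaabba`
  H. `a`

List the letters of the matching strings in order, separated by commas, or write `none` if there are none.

A → no match
B → match
C → no match
D → no match
E → match
F → no match
G → no match
H → match

B, E, H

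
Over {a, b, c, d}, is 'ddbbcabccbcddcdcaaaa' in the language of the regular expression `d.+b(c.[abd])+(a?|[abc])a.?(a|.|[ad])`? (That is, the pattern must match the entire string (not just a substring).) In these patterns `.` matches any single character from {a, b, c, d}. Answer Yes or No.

No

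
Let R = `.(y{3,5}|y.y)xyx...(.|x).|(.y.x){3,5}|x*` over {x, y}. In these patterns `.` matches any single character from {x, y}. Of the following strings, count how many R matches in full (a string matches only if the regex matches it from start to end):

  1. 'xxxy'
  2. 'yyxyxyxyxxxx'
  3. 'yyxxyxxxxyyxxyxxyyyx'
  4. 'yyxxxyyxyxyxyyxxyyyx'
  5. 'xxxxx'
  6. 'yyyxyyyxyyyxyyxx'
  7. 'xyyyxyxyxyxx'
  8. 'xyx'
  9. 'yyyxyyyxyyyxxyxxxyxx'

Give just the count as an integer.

5

1 → no match
2 → match
3 → no match
4 → no match
5 → match
6 → match
7 → match
8 → no match
9 → match
Total matched: 5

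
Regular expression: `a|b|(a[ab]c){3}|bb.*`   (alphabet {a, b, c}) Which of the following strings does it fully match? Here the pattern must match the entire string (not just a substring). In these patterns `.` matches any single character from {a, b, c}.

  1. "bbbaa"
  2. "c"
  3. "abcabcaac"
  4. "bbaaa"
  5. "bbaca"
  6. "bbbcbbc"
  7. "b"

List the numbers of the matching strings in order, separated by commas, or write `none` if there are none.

1, 3, 4, 5, 6, 7

1 → match
2 → no match
3 → match
4 → match
5 → match
6 → match
7 → match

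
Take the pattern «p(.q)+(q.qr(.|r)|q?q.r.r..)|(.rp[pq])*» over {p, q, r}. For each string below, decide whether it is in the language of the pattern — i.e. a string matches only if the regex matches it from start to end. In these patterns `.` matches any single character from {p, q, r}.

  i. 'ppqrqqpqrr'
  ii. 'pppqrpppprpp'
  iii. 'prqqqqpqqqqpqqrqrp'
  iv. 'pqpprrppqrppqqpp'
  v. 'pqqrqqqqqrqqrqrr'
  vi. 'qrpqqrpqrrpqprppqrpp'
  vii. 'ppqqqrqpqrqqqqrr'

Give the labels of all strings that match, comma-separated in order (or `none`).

i. 'ppqrqqpqrr' → match
ii. 'pppqrpppprpp' → no match
iii → no match
iv → no match
v → match
vi → match
vii → match

i, v, vi, vii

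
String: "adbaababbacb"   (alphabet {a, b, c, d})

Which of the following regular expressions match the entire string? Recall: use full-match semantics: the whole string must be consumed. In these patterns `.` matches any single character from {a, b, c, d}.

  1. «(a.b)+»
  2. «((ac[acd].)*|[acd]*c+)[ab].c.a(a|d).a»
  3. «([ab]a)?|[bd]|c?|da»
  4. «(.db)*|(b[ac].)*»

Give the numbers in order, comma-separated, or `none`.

1 → match
2 → no match — must end with "a"
3 → no match
4 → no match

1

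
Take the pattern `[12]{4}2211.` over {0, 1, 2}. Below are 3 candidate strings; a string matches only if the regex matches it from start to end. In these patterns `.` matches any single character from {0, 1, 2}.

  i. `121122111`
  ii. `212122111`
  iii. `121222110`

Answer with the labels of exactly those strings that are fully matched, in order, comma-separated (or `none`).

i, ii, iii

i → match
ii → match
iii → match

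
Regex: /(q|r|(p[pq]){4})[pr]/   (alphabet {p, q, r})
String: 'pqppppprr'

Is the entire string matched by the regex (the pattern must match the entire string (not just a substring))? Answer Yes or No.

No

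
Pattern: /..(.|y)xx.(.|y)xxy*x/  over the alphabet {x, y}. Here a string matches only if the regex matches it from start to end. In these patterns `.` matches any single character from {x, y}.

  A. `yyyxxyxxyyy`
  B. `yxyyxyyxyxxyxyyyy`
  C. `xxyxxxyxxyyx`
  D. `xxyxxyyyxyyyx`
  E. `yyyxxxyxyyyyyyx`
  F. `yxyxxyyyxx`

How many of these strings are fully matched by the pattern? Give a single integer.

1

A → no match — must end with `x`
B → no match — must end with `x`
C → match
D → no match
E → no match
F → no match
Total matched: 1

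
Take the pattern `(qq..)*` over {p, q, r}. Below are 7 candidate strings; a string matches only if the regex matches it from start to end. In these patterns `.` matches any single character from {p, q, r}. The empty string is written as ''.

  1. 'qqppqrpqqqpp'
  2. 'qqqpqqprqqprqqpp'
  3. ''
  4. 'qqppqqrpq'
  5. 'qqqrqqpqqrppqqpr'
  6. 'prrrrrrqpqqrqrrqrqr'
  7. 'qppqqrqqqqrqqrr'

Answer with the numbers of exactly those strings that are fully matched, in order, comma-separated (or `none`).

1. 'qqppqrpqqqpp' → no match
2 → match
3. '' → match
4. 'qqppqqrpq' → no match
5 → no match
6 → no match
7 → no match

2, 3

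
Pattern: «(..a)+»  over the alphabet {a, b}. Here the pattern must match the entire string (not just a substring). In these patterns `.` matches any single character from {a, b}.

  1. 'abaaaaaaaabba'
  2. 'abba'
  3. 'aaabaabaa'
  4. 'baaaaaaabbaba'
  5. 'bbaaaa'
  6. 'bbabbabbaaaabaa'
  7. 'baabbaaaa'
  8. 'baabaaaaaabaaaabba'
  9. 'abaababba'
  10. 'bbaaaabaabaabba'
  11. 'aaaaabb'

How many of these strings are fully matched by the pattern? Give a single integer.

1 → no match
2 → no match
3 → match
4 → no match
5 → match
6 → match
7 → match
8 → match
9 → match
10 → match
11 → no match — must end with 'a'
Total matched: 7

7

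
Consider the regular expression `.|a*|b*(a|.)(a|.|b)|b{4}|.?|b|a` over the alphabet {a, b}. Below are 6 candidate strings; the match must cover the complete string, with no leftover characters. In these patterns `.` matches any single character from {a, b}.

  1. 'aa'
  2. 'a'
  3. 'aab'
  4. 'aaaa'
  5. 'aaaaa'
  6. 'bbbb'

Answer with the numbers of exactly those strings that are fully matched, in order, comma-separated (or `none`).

1. 'aa' → match
2. 'a' → match
3. 'aab' → no match
4. 'aaaa' → match
5. 'aaaaa' → match
6. 'bbbb' → match

1, 2, 4, 5, 6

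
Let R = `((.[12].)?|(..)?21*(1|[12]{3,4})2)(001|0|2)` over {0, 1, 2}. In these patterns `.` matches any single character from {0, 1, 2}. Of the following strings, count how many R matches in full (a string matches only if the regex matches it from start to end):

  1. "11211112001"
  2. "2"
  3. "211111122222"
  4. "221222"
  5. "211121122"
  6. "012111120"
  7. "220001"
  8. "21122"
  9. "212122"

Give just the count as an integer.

1 → match
2 → match
3 → match
4 → match
5 → match
6 → match
7 → match
8 → match
9 → match
Total matched: 9

9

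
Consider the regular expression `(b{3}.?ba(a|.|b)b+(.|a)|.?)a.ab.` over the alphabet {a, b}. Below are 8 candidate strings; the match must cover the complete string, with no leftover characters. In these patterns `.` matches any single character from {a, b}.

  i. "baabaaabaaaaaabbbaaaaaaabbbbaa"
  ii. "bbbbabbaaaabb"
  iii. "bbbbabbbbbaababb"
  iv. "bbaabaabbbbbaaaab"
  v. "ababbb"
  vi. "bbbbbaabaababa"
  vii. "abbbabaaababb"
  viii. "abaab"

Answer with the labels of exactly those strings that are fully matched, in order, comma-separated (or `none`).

ii, iii, vi

i → no match
ii → match
iii → match
iv → no match
v → no match
vi → match
vii → no match
viii → no match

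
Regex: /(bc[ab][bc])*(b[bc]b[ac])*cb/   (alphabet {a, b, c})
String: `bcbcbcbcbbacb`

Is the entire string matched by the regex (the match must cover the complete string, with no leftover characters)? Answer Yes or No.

No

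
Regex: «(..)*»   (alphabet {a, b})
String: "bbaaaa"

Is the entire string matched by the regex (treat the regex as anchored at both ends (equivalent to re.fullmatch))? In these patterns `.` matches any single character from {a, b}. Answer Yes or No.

Yes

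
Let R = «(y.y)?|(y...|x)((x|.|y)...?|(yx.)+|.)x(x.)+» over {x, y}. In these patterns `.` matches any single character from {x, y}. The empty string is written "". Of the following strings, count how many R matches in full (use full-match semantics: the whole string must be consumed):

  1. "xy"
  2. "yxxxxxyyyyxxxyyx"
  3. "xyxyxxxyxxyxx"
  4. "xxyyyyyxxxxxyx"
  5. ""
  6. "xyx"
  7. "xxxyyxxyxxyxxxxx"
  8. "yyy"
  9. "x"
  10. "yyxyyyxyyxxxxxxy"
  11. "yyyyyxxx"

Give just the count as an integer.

1 → no match
2 → no match
3 → no match
4 → no match
5 → match
6 → no match
7 → no match
8 → match
9 → no match
10 → no match
11 → match
Total matched: 3

3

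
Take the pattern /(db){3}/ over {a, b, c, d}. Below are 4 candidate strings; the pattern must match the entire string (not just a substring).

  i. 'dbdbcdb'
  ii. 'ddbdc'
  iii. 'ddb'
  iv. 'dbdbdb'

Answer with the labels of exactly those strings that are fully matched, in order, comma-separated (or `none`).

i → no match
ii → no match — must start with 'db'
iii → no match — must start with 'db'
iv → match

iv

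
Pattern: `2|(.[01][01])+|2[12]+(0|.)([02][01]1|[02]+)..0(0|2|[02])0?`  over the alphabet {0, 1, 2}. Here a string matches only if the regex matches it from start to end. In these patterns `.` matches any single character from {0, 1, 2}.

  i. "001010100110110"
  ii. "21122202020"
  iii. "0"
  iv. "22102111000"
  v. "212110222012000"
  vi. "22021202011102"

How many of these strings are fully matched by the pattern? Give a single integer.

i → match
ii → match
iii → no match
iv → match
v → match
vi → no match
Total matched: 4

4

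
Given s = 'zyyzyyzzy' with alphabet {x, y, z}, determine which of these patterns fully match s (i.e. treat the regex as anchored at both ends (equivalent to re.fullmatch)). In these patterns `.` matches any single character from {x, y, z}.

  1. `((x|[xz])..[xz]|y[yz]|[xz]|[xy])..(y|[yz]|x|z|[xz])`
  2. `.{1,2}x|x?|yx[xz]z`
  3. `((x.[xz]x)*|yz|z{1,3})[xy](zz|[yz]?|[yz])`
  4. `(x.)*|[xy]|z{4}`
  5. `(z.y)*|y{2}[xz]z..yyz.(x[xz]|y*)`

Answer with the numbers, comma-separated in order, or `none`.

1 → no match
2 → no match
3 → no match
4 → no match
5 → match

5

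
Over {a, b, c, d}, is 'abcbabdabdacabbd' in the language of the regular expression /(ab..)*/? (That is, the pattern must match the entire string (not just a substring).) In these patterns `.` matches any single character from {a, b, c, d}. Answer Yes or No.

No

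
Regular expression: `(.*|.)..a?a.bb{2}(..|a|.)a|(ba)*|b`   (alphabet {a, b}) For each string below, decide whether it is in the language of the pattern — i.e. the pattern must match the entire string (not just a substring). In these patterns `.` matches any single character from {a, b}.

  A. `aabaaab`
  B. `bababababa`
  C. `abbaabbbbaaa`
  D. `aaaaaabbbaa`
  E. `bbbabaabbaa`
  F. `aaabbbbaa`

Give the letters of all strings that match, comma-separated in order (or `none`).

A → no match
B → match
C → match
D → match
E → no match
F → match

B, C, D, F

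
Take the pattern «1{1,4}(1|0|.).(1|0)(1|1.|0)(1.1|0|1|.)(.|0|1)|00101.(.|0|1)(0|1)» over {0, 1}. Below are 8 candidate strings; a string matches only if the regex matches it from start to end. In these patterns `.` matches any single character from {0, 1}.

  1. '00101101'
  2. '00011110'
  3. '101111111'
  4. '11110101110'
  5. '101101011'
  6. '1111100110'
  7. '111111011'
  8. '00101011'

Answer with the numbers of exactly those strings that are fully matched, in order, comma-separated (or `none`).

1, 3, 4, 5, 6, 7, 8

1 → match
2 → no match
3 → match
4 → match
5 → match
6 → match
7 → match
8 → match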